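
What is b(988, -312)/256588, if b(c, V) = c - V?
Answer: 325/64147 ≈ 0.0050665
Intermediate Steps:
b(988, -312)/256588 = (988 - 1*(-312))/256588 = (988 + 312)*(1/256588) = 1300*(1/256588) = 325/64147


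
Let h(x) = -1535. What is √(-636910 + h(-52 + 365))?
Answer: I*√638445 ≈ 799.03*I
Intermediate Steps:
√(-636910 + h(-52 + 365)) = √(-636910 - 1535) = √(-638445) = I*√638445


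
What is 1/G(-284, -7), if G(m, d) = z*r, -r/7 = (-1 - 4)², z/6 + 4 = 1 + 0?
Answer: 1/3150 ≈ 0.00031746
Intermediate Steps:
z = -18 (z = -24 + 6*(1 + 0) = -24 + 6*1 = -24 + 6 = -18)
r = -175 (r = -7*(-1 - 4)² = -7*(-5)² = -7*25 = -175)
G(m, d) = 3150 (G(m, d) = -18*(-175) = 3150)
1/G(-284, -7) = 1/3150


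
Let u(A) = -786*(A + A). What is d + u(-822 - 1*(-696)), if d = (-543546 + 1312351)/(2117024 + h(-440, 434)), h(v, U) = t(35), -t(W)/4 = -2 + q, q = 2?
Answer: 419323946533/2117024 ≈ 1.9807e+5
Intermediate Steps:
u(A) = -1572*A
t(W) = 0 (t(W) = -4*(-2 + 2) = -4*0 = 0)
h(v, U) = 0
d = 768805/2117024 (d = (-543546 + 1312351)/(2117024 + 0) = 768805/2117024 ≈ 0.36315)
d + u(-822 - 1*(-696)) = 768805/2117024 - 1572*(-822 - 1*(-696)) = 768805/2117024 - 1572*(-822 + 696) = 768805/2117024 - 1572*(-126) = 768805/2117024 + 198072 = 419323946533/2117024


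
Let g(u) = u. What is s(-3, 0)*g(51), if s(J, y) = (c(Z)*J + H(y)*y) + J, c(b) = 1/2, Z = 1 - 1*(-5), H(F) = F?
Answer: -459/2 ≈ -229.50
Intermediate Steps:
Z = 6 (Z = 1 + 5 = 6)
c(b) = 1/2
s(J, y) = y**2 + 3*J/2 (s(J, y) = (J/2 + y*y) + J = (J/2 + y**2) + J = (y**2 + J/2) + J = y**2 + 3*J/2)
s(-3, 0)*g(51) = (0**2 + (3/2)*(-3))*51 = (0 - 9/2)*51 = -9/2*51 = -459/2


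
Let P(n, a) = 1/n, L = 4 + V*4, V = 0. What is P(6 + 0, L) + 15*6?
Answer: 541/6 ≈ 90.167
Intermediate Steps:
L = 4 (L = 4 + 0*4 = 4 + 0 = 4)
P(6 + 0, L) + 15*6 = 1/(6 + 0) + 15*6 = 1/6 + 90 = ⅙ + 90 = 541/6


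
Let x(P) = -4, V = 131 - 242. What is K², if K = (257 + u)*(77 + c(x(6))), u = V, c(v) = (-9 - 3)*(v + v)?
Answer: 637966564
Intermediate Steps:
V = -111
c(v) = -24*v
u = -111
K = 25258 (K = (257 - 111)*(77 - 24*(-4)) = 146*(77 + 96) = 146*173 = 25258)
K² = 25258² = 637966564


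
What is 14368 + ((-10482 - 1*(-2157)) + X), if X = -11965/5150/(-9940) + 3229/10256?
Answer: 79320760874501/13125372400 ≈ 6043.3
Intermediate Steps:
X = 4135461301/13125372400 (X = -11965*1/5150*(-1/9940) + 3229*(1/10256) = -2393/1030*(-1/9940) + 3229/10256 = 2393/10238200 + 3229/10256 = 4135461301/13125372400 ≈ 0.31507)
14368 + ((-10482 - 1*(-2157)) + X) = 14368 + ((-10482 - 1*(-2157)) + 4135461301/13125372400) = 14368 + ((-10482 + 2157) + 4135461301/13125372400) = 14368 + (-8325 + 4135461301/13125372400) = 14368 - 109264589768699/13125372400 = 79320760874501/13125372400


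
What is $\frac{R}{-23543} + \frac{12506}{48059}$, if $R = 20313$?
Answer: $- \frac{681793709}{1131453037} \approx -0.60258$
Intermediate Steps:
$\frac{R}{-23543} + \frac{12506}{48059} = \frac{20313}{-23543} + \frac{12506}{48059} = 20313 \left(- \frac{1}{23543}\right) + 12506 \cdot \frac{1}{48059} = - \frac{20313}{23543} + \frac{12506}{48059} = - \frac{681793709}{1131453037}$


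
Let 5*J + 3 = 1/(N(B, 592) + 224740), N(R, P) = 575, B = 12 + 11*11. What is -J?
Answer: 675944/1126575 ≈ 0.60000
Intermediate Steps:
B = 133 (B = 12 + 121 = 133)
J = -675944/1126575 (J = -⅗ + 1/(5*(575 + 224740)) = -⅗ + (⅕)/225315 = -⅗ + (⅕)*(1/225315) = -⅗ + 1/1126575 = -675944/1126575 ≈ -0.60000)
-J = -1*(-675944/1126575) = 675944/1126575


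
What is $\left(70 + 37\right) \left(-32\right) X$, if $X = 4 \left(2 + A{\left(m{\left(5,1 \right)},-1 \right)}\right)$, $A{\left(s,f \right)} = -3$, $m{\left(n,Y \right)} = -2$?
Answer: $13696$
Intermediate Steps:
$X = -4$ ($X = 4 \left(2 - 3\right) = 4 \left(-1\right) = -4$)
$\left(70 + 37\right) \left(-32\right) X = \left(70 + 37\right) \left(-32\right) \left(-4\right) = 107 \left(-32\right) \left(-4\right) = \left(-3424\right) \left(-4\right) = 13696$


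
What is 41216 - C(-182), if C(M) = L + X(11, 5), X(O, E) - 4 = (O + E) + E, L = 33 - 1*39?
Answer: 41197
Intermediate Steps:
L = -6 (L = 33 - 39 = -6)
X(O, E) = 4 + O + 2*E (X(O, E) = 4 + ((O + E) + E) = 4 + ((E + O) + E) = 4 + (O + 2*E) = 4 + O + 2*E)
C(M) = 19 (C(M) = -6 + (4 + 11 + 2*5) = -6 + (4 + 11 + 10) = -6 + 25 = 19)
41216 - C(-182) = 41216 - 1*19 = 41216 - 19 = 41197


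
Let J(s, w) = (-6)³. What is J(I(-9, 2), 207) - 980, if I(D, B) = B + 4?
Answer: -1196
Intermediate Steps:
I(D, B) = 4 + B
J(s, w) = -216
J(I(-9, 2), 207) - 980 = -216 - 980 = -1196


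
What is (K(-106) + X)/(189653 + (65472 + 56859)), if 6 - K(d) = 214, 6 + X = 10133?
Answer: 9919/311984 ≈ 0.031793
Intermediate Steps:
X = 10127 (X = -6 + 10133 = 10127)
K(d) = -208 (K(d) = 6 - 1*214 = 6 - 214 = -208)
(K(-106) + X)/(189653 + (65472 + 56859)) = (-208 + 10127)/(189653 + (65472 + 56859)) = 9919/(189653 + 122331) = 9919/311984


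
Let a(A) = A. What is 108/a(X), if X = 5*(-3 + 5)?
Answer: 54/5 ≈ 10.800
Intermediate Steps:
X = 10 (X = 5*2 = 10)
108/a(X) = 108/10 = 108*(⅒) = 54/5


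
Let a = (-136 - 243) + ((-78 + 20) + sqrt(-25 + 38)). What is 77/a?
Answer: -33649/190956 - 77*sqrt(13)/190956 ≈ -0.17767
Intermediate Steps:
a = -437 + sqrt(13) (a = -379 + (-58 + sqrt(13)) = -437 + sqrt(13) ≈ -433.39)
77/a = 77/(-437 + sqrt(13))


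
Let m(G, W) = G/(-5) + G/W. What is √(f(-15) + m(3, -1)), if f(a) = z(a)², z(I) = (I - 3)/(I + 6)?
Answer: √10/5 ≈ 0.63246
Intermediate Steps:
z(I) = (-3 + I)/(6 + I)
m(G, W) = -G/5 + G/W (m(G, W) = G*(-⅕) + G/W = -G/5 + G/W)
f(a) = (-3 + a)²/(6 + a)² (f(a) = ((-3 + a)/(6 + a))² = (-3 + a)²/(6 + a)²)
√(f(-15) + m(3, -1)) = √((-3 - 15)²/(6 - 15)² + (-⅕*3 + 3/(-1))) = √((-18)²/(-9)² + (-⅗ + 3*(-1))) = √(324*(1/81) + (-⅗ - 3)) = √(4 - 18/5) = √(⅖) = √10/5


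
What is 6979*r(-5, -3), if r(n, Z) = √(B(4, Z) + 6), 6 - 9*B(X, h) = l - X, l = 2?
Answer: 6979*√62/3 ≈ 18318.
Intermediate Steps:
B(X, h) = 4/9 + X/9 (B(X, h) = ⅔ - (2 - X)/9 = ⅔ + (-2/9 + X/9) = 4/9 + X/9)
r(n, Z) = √62/3 (r(n, Z) = √((4/9 + (⅑)*4) + 6) = √((4/9 + 4/9) + 6) = √(8/9 + 6) = √(62/9) = √62/3)
6979*r(-5, -3) = 6979*(√62/3) = 6979*√62/3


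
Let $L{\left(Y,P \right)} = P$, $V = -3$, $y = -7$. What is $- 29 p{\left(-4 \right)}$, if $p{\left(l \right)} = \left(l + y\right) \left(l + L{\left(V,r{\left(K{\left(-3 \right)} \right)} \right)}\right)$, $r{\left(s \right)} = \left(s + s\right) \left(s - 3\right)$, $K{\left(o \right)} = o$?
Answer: $10208$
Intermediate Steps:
$r{\left(s \right)} = 2 s \left(-3 + s\right)$
$p{\left(l \right)} = \left(-7 + l\right) \left(36 + l\right)$ ($p{\left(l \right)} = \left(l - 7\right) \left(l + 2 \left(-3\right) \left(-3 - 3\right)\right) = \left(-7 + l\right) \left(l + 2 \left(-3\right) \left(-6\right)\right) = \left(-7 + l\right) \left(l + 36\right) = \left(-7 + l\right) \left(36 + l\right)$)
$- 29 p{\left(-4 \right)} = - 29 \left(-252 + \left(-4\right)^{2} + 29 \left(-4\right)\right) = - 29 \left(-252 + 16 - 116\right) = \left(-29\right) \left(-352\right) = 10208$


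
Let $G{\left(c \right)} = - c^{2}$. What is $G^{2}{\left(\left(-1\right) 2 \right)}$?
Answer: $16$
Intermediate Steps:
$G^{2}{\left(\left(-1\right) 2 \right)} = \left(- \left(\left(-1\right) 2\right)^{2}\right)^{2} = \left(- \left(-2\right)^{2}\right)^{2} = \left(\left(-1\right) 4\right)^{2} = \left(-4\right)^{2} = 16$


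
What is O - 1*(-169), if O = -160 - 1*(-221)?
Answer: 230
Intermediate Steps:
O = 61 (O = -160 + 221 = 61)
O - 1*(-169) = 61 - 1*(-169) = 61 + 169 = 230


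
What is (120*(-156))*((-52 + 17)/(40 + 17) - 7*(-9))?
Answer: -22189440/19 ≈ -1.1679e+6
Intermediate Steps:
(120*(-156))*((-52 + 17)/(40 + 17) - 7*(-9)) = -18720*(-35/57 + 63) = -18720*3556/57 = -22189440/19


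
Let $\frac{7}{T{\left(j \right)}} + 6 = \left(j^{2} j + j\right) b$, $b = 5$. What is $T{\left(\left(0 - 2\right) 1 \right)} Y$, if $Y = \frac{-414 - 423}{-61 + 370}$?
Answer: $\frac{279}{824} \approx 0.33859$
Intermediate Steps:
$Y = - \frac{279}{103}$ ($Y = - \frac{837}{309} = \left(-837\right) \frac{1}{309} = - \frac{279}{103} \approx -2.7087$)
$T{\left(j \right)} = \frac{7}{-6 + 5 j + 5 j^{3}}$ ($T{\left(j \right)} = \frac{7}{-6 + \left(j^{2} j + j\right) 5} = \frac{7}{-6 + \left(j^{3} + j\right) 5} = \frac{7}{-6 + \left(j + j^{3}\right) 5} = \frac{7}{-6 + \left(5 j + 5 j^{3}\right)} = \frac{7}{-6 + 5 j + 5 j^{3}}$)
$T{\left(\left(0 - 2\right) 1 \right)} Y = \frac{7}{-6 + 5 \left(0 - 2\right) 1 + 5 \left(\left(0 - 2\right) 1\right)^{3}} \left(- \frac{279}{103}\right) = \frac{7}{-6 + 5 \left(\left(-2\right) 1\right) + 5 \left(\left(-2\right) 1\right)^{3}} \left(- \frac{279}{103}\right) = \frac{7}{-6 + 5 \left(-2\right) + 5 \left(-2\right)^{3}} \left(- \frac{279}{103}\right) = \frac{7}{-6 - 10 + 5 \left(-8\right)} \left(- \frac{279}{103}\right) = \frac{7}{-6 - 10 - 40} \left(- \frac{279}{103}\right) = \frac{7}{-56} \left(- \frac{279}{103}\right) = 7 \left(- \frac{1}{56}\right) \left(- \frac{279}{103}\right) = \left(- \frac{1}{8}\right) \left(- \frac{279}{103}\right) = \frac{279}{824}$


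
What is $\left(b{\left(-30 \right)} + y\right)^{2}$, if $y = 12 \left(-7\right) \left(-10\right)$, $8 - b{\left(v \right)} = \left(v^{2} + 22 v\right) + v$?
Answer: $407044$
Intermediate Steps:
$b{\left(v \right)} = 8 - v^{2} - 23 v$ ($b{\left(v \right)} = 8 - \left(\left(v^{2} + 22 v\right) + v\right) = 8 - \left(v^{2} + 23 v\right) = 8 - v^{2} - 23 v$)
$y = 840$ ($y = \left(-84\right) \left(-10\right) = 840$)
$\left(b{\left(-30 \right)} + y\right)^{2} = \left(\left(8 - \left(-30\right)^{2} - -690\right) + 840\right)^{2} = \left(\left(8 - 900 + 690\right) + 840\right)^{2} = \left(-202 + 840\right)^{2} = 638^{2} = 407044$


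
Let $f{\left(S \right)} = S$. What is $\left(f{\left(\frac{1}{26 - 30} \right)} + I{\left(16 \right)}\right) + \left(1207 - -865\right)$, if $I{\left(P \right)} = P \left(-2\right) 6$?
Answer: $\frac{7519}{4} \approx 1879.8$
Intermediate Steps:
$I{\left(P \right)} = - 12 P$ ($I{\left(P \right)} = - 2 P 6 = - 12 P$)
$\left(f{\left(\frac{1}{26 - 30} \right)} + I{\left(16 \right)}\right) + \left(1207 - -865\right) = \left(\frac{1}{26 - 30} - 192\right) + \left(1207 - -865\right) = \left(\frac{1}{-4} - 192\right) + \left(1207 + 865\right) = \left(- \frac{1}{4} - 192\right) + 2072 = - \frac{769}{4} + 2072 = \frac{7519}{4}$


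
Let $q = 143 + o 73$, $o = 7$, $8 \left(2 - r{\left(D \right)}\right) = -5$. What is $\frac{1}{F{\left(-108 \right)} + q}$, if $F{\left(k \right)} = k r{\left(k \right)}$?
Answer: $\frac{2}{741} \approx 0.0026991$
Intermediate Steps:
$r{\left(D \right)} = \frac{21}{8}$ ($r{\left(D \right)} = 2 - - \frac{5}{8} = 2 + \frac{5}{8} = \frac{21}{8}$)
$F{\left(k \right)} = \frac{21 k}{8}$ ($F{\left(k \right)} = k \frac{21}{8} = \frac{21 k}{8}$)
$q = 654$ ($q = 143 + 7 \cdot 73 = 143 + 511 = 654$)
$\frac{1}{F{\left(-108 \right)} + q} = \frac{1}{\frac{21}{8} \left(-108\right) + 654} = \frac{1}{- \frac{567}{2} + 654} = \frac{1}{\frac{741}{2}} = \frac{2}{741}$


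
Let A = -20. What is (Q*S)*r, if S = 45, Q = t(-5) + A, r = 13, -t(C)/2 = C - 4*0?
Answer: -5850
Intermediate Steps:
t(C) = -2*C (t(C) = -2*(C - 4*0) = -2*(C + 0) = -2*C)
Q = -10 (Q = -2*(-5) - 20 = 10 - 20 = -10)
(Q*S)*r = -10*45*13 = -450*13 = -5850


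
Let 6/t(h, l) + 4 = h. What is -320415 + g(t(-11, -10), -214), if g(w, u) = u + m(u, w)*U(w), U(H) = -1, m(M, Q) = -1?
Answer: -320628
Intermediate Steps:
t(h, l) = 6/(-4 + h)
g(w, u) = 1 + u (g(w, u) = u - 1*(-1) = u + 1 = 1 + u)
-320415 + g(t(-11, -10), -214) = -320415 + (1 - 214) = -320415 - 213 = -320628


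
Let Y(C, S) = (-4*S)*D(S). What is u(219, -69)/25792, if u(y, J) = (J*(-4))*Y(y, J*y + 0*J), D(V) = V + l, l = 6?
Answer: -15749364195/1612 ≈ -9.7701e+6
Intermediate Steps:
D(V) = 6 + V (D(V) = V + 6 = 6 + V)
Y(C, S) = -4*S*(6 + S) (Y(C, S) = (-4*S)*(6 + S) = -4*S*(6 + S))
u(y, J) = 16*y*J²*(6 + J*y) (u(y, J) = (J*(-4))*(-4*(J*y + 0*J)*(6 + (J*y + 0*J))) = (-4*J)*(-4*(J*y + 0)*(6 + (J*y + 0))) = (-4*J)*(-4*J*y*(6 + J*y)) = 16*y*J²*(6 + J*y))
u(219, -69)/25792 = (16*219*(-69)²*(6 - 69*219))/25792 = (16*219*4761*(6 - 15111))*(1/25792) = (16*219*4761*(-15105))*(1/25792) = -251989827120*1/25792 = -15749364195/1612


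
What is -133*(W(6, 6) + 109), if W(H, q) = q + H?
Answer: -16093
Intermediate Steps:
W(H, q) = H + q
-133*(W(6, 6) + 109) = -133*((6 + 6) + 109) = -133*(12 + 109) = -133*121 = -16093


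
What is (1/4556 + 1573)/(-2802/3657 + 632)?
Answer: 8736071991/3505723544 ≈ 2.4919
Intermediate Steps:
(1/4556 + 1573)/(-2802/3657 + 632) = (1/4556 + 1573)/(-2802*1/3657 + 632) = 7166589/(4556*(-934/1219 + 632)) = 7166589/(4556*(769474/1219)) = (7166589/4556)*(1219/769474) = 8736071991/3505723544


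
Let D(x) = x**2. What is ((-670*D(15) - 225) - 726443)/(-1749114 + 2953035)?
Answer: -877418/1203921 ≈ -0.72880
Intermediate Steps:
((-670*D(15) - 225) - 726443)/(-1749114 + 2953035) = ((-670*15**2 - 225) - 726443)/(-1749114 + 2953035) = ((-670*225 - 225) - 726443)/1203921 = ((-150750 - 225) - 726443)*(1/1203921) = (-150975 - 726443)*(1/1203921) = -877418*1/1203921 = -877418/1203921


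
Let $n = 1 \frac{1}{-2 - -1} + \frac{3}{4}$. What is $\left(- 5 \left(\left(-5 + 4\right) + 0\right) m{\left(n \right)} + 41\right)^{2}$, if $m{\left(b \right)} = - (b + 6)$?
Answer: $\frac{2401}{16} \approx 150.06$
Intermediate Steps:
$n = - \frac{1}{4}$ ($n = 1 \frac{1}{-2 + 1} + 3 \cdot \frac{1}{4} = 1 \frac{1}{-1} + \frac{3}{4} = 1 \left(-1\right) + \frac{3}{4} = -1 + \frac{3}{4} = - \frac{1}{4} \approx -0.25$)
$m{\left(b \right)} = -6 - b$ ($m{\left(b \right)} = - (6 + b) = -6 - b$)
$\left(- 5 \left(\left(-5 + 4\right) + 0\right) m{\left(n \right)} + 41\right)^{2} = \left(- 5 \left(\left(-5 + 4\right) + 0\right) \left(-6 - - \frac{1}{4}\right) + 41\right)^{2} = \left(- 5 \left(-1 + 0\right) \left(-6 + \frac{1}{4}\right) + 41\right)^{2} = \left(\left(-5\right) \left(-1\right) \left(- \frac{23}{4}\right) + 41\right)^{2} = \left(5 \left(- \frac{23}{4}\right) + 41\right)^{2} = \left(- \frac{115}{4} + 41\right)^{2} = \left(\frac{49}{4}\right)^{2} = \frac{2401}{16}$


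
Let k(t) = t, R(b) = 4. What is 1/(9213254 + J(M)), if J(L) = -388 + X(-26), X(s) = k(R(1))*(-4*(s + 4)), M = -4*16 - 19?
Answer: 1/9213218 ≈ 1.0854e-7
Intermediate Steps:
M = -83 (M = -64 - 19 = -83)
X(s) = -64 - 16*s (X(s) = 4*(-4*(s + 4)) = 4*(-4*(4 + s)) = 4*(-16 - 4*s) = -64 - 16*s)
J(L) = -36 (J(L) = -388 + (-64 - 16*(-26)) = -388 + (-64 + 416) = -388 + 352 = -36)
1/(9213254 + J(M)) = 1/(9213254 - 36) = 1/9213218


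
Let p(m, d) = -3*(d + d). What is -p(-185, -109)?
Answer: -654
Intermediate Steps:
p(m, d) = -6*d
-p(-185, -109) = -(-6)*(-109) = -1*654 = -654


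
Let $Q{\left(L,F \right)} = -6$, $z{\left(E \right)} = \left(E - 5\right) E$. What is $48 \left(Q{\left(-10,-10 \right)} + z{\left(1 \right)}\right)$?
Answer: $-480$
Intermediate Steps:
$z{\left(E \right)} = E \left(-5 + E\right)$ ($z{\left(E \right)} = \left(-5 + E\right) E = E \left(-5 + E\right)$)
$48 \left(Q{\left(-10,-10 \right)} + z{\left(1 \right)}\right) = 48 \left(-6 + 1 \left(-5 + 1\right)\right) = 48 \left(-6 + 1 \left(-4\right)\right) = 48 \left(-6 - 4\right) = 48 \left(-10\right) = -480$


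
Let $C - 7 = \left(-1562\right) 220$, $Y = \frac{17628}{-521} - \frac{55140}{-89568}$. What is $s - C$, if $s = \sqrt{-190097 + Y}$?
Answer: $343633 + \frac{i \sqrt{718802974978599090}}{1944372} \approx 3.4363 \cdot 10^{5} + 436.04 i$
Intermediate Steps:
$Y = - \frac{129181397}{3888744}$ ($Y = 17628 \left(- \frac{1}{521}\right) - - \frac{4595}{7464} = - \frac{17628}{521} + \frac{4595}{7464} = - \frac{129181397}{3888744} \approx -33.219$)
$C = -343633$ ($C = 7 - 343640 = -343633$)
$s = \frac{i \sqrt{718802974978599090}}{1944372}$ ($s = \sqrt{-190097 - \frac{129181397}{3888744}} = \sqrt{- \frac{739367749565}{3888744}} = \frac{i \sqrt{718802974978599090}}{1944372} \approx 436.04 i$)
$s - C = \frac{i \sqrt{718802974978599090}}{1944372} - -343633 = \frac{i \sqrt{718802974978599090}}{1944372} + 343633 = 343633 + \frac{i \sqrt{718802974978599090}}{1944372}$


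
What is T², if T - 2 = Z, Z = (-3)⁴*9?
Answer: 534361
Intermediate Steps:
Z = 729 (Z = 81*9 = 729)
T = 731 (T = 2 + 729 = 731)
T² = 731² = 534361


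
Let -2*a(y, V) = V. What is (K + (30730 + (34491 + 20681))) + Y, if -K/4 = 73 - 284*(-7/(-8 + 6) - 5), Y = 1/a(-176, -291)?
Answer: 24416648/291 ≈ 83906.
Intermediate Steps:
a(y, V) = -V/2
Y = 2/291 (Y = 1/(-½*(-291)) = 1/(291/2) = 2/291 ≈ 0.0068729)
K = -1996 (K = -4*(73 - 284*(-7/(-8 + 6) - 5)) = -4*(73 - 284*(-7/(-2) - 5)) = -4*(73 - 284*(-7*(-½) - 5)) = -4*(73 - 284*(7/2 - 5)) = -4*(73 - 284*(-3/2)) = -4*(73 + 426) = -4*499 = -1996)
(K + (30730 + (34491 + 20681))) + Y = (-1996 + (30730 + (34491 + 20681))) + 2/291 = (-1996 + (30730 + 55172)) + 2/291 = (-1996 + 85902) + 2/291 = 83906 + 2/291 = 24416648/291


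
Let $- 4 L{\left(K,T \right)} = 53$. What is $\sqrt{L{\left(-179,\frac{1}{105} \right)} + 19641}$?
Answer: $\frac{\sqrt{78511}}{2} \approx 140.1$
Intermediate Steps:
$L{\left(K,T \right)} = - \frac{53}{4}$ ($L{\left(K,T \right)} = \left(- \frac{1}{4}\right) 53 = - \frac{53}{4}$)
$\sqrt{L{\left(-179,\frac{1}{105} \right)} + 19641} = \sqrt{- \frac{53}{4} + 19641} = \sqrt{\frac{78511}{4}} = \frac{\sqrt{78511}}{2}$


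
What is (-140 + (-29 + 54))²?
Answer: 13225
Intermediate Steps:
(-140 + (-29 + 54))² = (-140 + 25)² = (-115)² = 13225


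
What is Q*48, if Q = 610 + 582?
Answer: 57216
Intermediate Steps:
Q = 1192
Q*48 = 1192*48 = 57216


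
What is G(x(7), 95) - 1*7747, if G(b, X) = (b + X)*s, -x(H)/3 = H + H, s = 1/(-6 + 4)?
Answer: -15547/2 ≈ -7773.5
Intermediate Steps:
s = -1/2 (s = 1/(-2) = -1/2 ≈ -0.50000)
x(H) = -6*H (x(H) = -3*(H + H) = -6*H)
G(b, X) = -X/2 - b/2 (G(b, X) = (b + X)*(-1/2) = (X + b)*(-1/2) = -X/2 - b/2)
G(x(7), 95) - 1*7747 = (-1/2*95 - (-3)*7) - 1*7747 = (-95/2 - 1/2*(-42)) - 7747 = (-95/2 + 21) - 7747 = -53/2 - 7747 = -15547/2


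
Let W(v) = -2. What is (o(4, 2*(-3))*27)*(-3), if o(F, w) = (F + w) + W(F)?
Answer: 324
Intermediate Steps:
o(F, w) = -2 + F + w (o(F, w) = (F + w) - 2 = -2 + F + w)
(o(4, 2*(-3))*27)*(-3) = ((-2 + 4 + 2*(-3))*27)*(-3) = ((-2 + 4 - 6)*27)*(-3) = -4*27*(-3) = -108*(-3) = 324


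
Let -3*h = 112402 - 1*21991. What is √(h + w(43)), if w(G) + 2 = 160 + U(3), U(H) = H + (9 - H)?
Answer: 9*I*√370 ≈ 173.12*I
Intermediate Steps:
h = -30137 (h = -(112402 - 1*21991)/3 = -(112402 - 21991)/3 = -⅓*90411 = -30137)
U(H) = 9
w(G) = 167 (w(G) = -2 + (160 + 9) = -2 + 169 = 167)
√(h + w(43)) = √(-30137 + 167) = √(-29970) = 9*I*√370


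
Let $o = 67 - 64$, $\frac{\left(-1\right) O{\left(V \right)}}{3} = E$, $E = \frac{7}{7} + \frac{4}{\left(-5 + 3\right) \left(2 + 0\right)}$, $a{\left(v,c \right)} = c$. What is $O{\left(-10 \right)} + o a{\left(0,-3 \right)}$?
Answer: $-9$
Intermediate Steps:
$E = 0$ ($E = 7 \cdot \frac{1}{7} + \frac{4}{\left(-2\right) 2} = 1 + \frac{4}{-4} = 1 + 4 \left(- \frac{1}{4}\right) = 1 - 1 = 0$)
$O{\left(V \right)} = 0$ ($O{\left(V \right)} = \left(-3\right) 0 = 0$)
$o = 3$
$O{\left(-10 \right)} + o a{\left(0,-3 \right)} = 0 + 3 \left(-3\right) = 0 - 9 = -9$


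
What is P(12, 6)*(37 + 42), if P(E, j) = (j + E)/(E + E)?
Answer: 237/4 ≈ 59.250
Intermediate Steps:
P(E, j) = (E + j)/(2*E) (P(E, j) = (E + j)/((2*E)) = (E + j)*(1/(2*E)) = (E + j)/(2*E))
P(12, 6)*(37 + 42) = ((½)*(12 + 6)/12)*(37 + 42) = ((½)*(1/12)*18)*79 = (¾)*79 = 237/4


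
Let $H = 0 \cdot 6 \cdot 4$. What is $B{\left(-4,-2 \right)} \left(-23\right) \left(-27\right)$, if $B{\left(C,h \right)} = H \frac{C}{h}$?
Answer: $0$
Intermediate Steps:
$H = 0$ ($H = 0 \cdot 4 = 0$)
$B{\left(C,h \right)} = 0$ ($B{\left(C,h \right)} = 0 \frac{C}{h} = 0$)
$B{\left(-4,-2 \right)} \left(-23\right) \left(-27\right) = 0 \left(-23\right) \left(-27\right) = 0 \left(-27\right) = 0$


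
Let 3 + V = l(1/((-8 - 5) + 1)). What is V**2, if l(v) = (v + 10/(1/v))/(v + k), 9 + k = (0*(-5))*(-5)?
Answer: 99856/11881 ≈ 8.4047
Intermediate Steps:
k = -9 (k = -9 + (0*(-5))*(-5) = -9 + 0*(-5) = -9 + 0 = -9)
l(v) = 11*v/(-9 + v) (l(v) = (v + 10/(1/v))/(v - 9) = (v + 10*v)/(-9 + v) = (11*v)/(-9 + v) = 11*v/(-9 + v))
V = -316/109 (V = -3 + 11/(((-8 - 5) + 1)*(-9 + 1/((-8 - 5) + 1))) = -3 + 11/((-13 + 1)*(-9 + 1/(-13 + 1))) = -3 + 11/(-12*(-9 + 1/(-12))) = -3 + 11*(-1/12)/(-9 - 1/12) = -3 + 11*(-1/12)/(-109/12) = -3 + 11*(-1/12)*(-12/109) = -3 + 11/109 = -316/109 ≈ -2.8991)
V**2 = (-316/109)**2 = 99856/11881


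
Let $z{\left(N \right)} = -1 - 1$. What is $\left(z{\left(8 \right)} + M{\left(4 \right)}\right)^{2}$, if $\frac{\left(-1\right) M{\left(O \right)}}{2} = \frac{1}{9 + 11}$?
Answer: $\frac{441}{100} \approx 4.41$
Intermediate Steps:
$z{\left(N \right)} = -2$ ($z{\left(N \right)} = -1 - 1 = -2$)
$M{\left(O \right)} = - \frac{1}{10}$ ($M{\left(O \right)} = - \frac{2}{9 + 11} = - \frac{2}{20} = \left(-2\right) \frac{1}{20} = - \frac{1}{10}$)
$\left(z{\left(8 \right)} + M{\left(4 \right)}\right)^{2} = \left(-2 - \frac{1}{10}\right)^{2} = \left(- \frac{21}{10}\right)^{2} = \frac{441}{100}$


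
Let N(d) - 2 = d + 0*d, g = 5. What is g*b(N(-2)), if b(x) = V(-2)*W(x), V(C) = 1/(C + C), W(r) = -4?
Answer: 5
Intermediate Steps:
V(C) = 1/(2*C)
N(d) = 2 + d (N(d) = 2 + (d + 0*d) = 2 + (d + 0) = 2 + d)
b(x) = 1 (b(x) = ((½)/(-2))*(-4) = ((½)*(-½))*(-4) = -¼*(-4) = 1)
g*b(N(-2)) = 5*1 = 5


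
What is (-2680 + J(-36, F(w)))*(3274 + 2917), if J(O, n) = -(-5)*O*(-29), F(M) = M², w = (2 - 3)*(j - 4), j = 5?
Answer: 15725140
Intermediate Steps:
w = -1 (w = (2 - 3)*(5 - 4) = -1*1 = -1)
J(O, n) = -145*O (J(O, n) = (5*O)*(-29) = -145*O)
(-2680 + J(-36, F(w)))*(3274 + 2917) = (-2680 - 145*(-36))*(3274 + 2917) = (-2680 + 5220)*6191 = 2540*6191 = 15725140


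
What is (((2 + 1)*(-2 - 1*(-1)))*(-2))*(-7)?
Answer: -42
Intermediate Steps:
(((2 + 1)*(-2 - 1*(-1)))*(-2))*(-7) = ((3*(-2 + 1))*(-2))*(-7) = ((3*(-1))*(-2))*(-7) = -3*(-2)*(-7) = 6*(-7) = -42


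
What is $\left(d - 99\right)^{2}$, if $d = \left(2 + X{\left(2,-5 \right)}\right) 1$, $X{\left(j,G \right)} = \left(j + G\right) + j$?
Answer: $9604$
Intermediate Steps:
$X{\left(j,G \right)} = G + 2 j$ ($X{\left(j,G \right)} = \left(G + j\right) + j = G + 2 j$)
$d = 1$ ($d = \left(2 + \left(-5 + 2 \cdot 2\right)\right) 1 = \left(2 + \left(-5 + 4\right)\right) 1 = \left(2 - 1\right) 1 = 1 \cdot 1 = 1$)
$\left(d - 99\right)^{2} = \left(1 - 99\right)^{2} = \left(-98\right)^{2} = 9604$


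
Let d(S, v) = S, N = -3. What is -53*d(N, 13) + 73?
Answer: 232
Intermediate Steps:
-53*d(N, 13) + 73 = -53*(-3) + 73 = 159 + 73 = 232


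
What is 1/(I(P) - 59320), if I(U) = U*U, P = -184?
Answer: -1/25464 ≈ -3.9271e-5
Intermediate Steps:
I(U) = U²
1/(I(P) - 59320) = 1/((-184)² - 59320) = 1/(33856 - 59320) = 1/(-25464) = -1/25464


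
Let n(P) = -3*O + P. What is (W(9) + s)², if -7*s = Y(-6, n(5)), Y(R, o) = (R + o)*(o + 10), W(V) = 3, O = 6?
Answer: 1296/49 ≈ 26.449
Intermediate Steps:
n(P) = -18 + P (n(P) = -3*6 + P = -18 + P)
Y(R, o) = (10 + o)*(R + o) (Y(R, o) = (R + o)*(10 + o) = (10 + o)*(R + o))
s = -57/7 (s = -((-18 + 5)² + 10*(-6) + 10*(-18 + 5) - 6*(-18 + 5))/7 = -((-13)² - 60 + 10*(-13) - 6*(-13))/7 = -(169 - 60 - 130 + 78)/7 = -⅐*57 = -57/7 ≈ -8.1429)
(W(9) + s)² = (3 - 57/7)² = (-36/7)² = 1296/49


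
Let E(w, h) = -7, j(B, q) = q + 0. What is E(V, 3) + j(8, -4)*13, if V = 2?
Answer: -59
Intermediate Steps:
j(B, q) = q
E(V, 3) + j(8, -4)*13 = -7 - 4*13 = -7 - 52 = -59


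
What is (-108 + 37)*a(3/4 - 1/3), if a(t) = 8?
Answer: -568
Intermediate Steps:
(-108 + 37)*a(3/4 - 1/3) = (-108 + 37)*8 = -71*8 = -568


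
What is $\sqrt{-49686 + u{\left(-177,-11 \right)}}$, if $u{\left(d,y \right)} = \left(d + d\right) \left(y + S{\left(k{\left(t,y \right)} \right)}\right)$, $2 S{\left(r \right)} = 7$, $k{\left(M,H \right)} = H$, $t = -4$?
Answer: $i \sqrt{47031} \approx 216.87 i$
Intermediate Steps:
$S{\left(r \right)} = \frac{7}{2}$ ($S{\left(r \right)} = \frac{1}{2} \cdot 7 = \frac{7}{2}$)
$u{\left(d,y \right)} = 2 d \left(\frac{7}{2} + y\right)$ ($u{\left(d,y \right)} = \left(d + d\right) \left(y + \frac{7}{2}\right) = 2 d \left(\frac{7}{2} + y\right)$)
$\sqrt{-49686 + u{\left(-177,-11 \right)}} = \sqrt{-49686 - 177 \left(7 + 2 \left(-11\right)\right)} = \sqrt{-49686 - 177 \left(7 - 22\right)} = \sqrt{-49686 - -2655} = \sqrt{-49686 + 2655} = \sqrt{-47031} = i \sqrt{47031}$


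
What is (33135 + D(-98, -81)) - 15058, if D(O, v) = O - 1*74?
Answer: 17905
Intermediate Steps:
D(O, v) = -74 + O (D(O, v) = O - 74 = -74 + O)
(33135 + D(-98, -81)) - 15058 = (33135 + (-74 - 98)) - 15058 = (33135 - 172) - 15058 = 32963 - 15058 = 17905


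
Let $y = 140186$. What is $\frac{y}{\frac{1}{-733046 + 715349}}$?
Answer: $-2480871642$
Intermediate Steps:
$\frac{y}{\frac{1}{-733046 + 715349}} = \frac{140186}{\frac{1}{-733046 + 715349}} = \frac{140186}{\frac{1}{-17697}} = \frac{140186}{- \frac{1}{17697}} = 140186 \left(-17697\right) = -2480871642$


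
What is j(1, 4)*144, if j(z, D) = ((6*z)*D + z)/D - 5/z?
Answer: 180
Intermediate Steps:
j(z, D) = -5/z + (z + 6*D*z)/D (j(z, D) = (6*D*z + z)/D - 5/z = (z + 6*D*z)/D - 5/z = -5/z + (z + 6*D*z)/D)
j(1, 4)*144 = (-5/1 + 6*1 + 1/4)*144 = (-5*1 + 6 + 1*(¼))*144 = (-5 + 6 + ¼)*144 = (5/4)*144 = 180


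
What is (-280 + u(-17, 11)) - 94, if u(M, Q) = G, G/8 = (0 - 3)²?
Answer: -302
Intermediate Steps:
G = 72 (G = 8*(0 - 3)² = 8*(-3)² = 8*9 = 72)
u(M, Q) = 72
(-280 + u(-17, 11)) - 94 = (-280 + 72) - 94 = -208 - 94 = -302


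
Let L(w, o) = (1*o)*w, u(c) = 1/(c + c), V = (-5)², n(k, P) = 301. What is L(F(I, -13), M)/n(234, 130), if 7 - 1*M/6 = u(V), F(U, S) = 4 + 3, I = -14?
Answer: 1047/1075 ≈ 0.97395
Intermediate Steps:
V = 25
u(c) = 1/(2*c)
F(U, S) = 7
M = 1047/25 (M = 42 - 3/25 = 1047/25 ≈ 41.880)
L(w, o) = o*w
L(F(I, -13), M)/n(234, 130) = ((1047/25)*7)/301 = (7329/25)*(1/301) = 1047/1075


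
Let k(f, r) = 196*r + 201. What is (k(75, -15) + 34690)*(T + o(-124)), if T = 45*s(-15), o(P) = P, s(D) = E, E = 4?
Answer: 1789256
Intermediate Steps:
s(D) = 4
k(f, r) = 201 + 196*r
T = 180 (T = 45*4 = 180)
(k(75, -15) + 34690)*(T + o(-124)) = ((201 + 196*(-15)) + 34690)*(180 - 124) = ((201 - 2940) + 34690)*56 = (-2739 + 34690)*56 = 31951*56 = 1789256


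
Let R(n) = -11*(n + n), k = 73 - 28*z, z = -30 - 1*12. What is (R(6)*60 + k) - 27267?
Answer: -33938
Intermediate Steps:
z = -42 (z = -30 - 12 = -42)
k = 1249 (k = 73 - 28*(-42) = 73 + 1176 = 1249)
R(n) = -22*n
(R(6)*60 + k) - 27267 = (-22*6*60 + 1249) - 27267 = (-132*60 + 1249) - 27267 = (-7920 + 1249) - 27267 = -6671 - 27267 = -33938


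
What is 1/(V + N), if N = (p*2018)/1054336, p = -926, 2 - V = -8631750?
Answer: 263584/2275191252001 ≈ 1.1585e-7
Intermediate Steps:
V = 8631752 (V = 2 - 1*(-8631750) = 2 + 8631750 = 8631752)
N = -467167/263584 (N = -926*2018/1054336 = -1868668*1/1054336 = -467167/263584 ≈ -1.7724)
1/(V + N) = 1/(8631752 - 467167/263584) = 1/(2275191252001/263584) = 263584/2275191252001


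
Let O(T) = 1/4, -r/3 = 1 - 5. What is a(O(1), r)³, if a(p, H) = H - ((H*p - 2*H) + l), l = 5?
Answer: 21952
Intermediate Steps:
r = 12 (r = -3*(1 - 5) = -3*(-4) = 12)
O(T) = ¼
a(p, H) = -5 + 3*H - H*p (a(p, H) = H - ((H*p - 2*H) + 5) = H - ((-2*H + H*p) + 5) = H - (5 - 2*H + H*p) = H + (-5 + 2*H - H*p) = -5 + 3*H - H*p)
a(O(1), r)³ = (-5 + 3*12 - 1*12*¼)³ = (-5 + 36 - 3)³ = 28³ = 21952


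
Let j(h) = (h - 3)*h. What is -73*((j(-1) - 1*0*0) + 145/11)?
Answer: -13797/11 ≈ -1254.3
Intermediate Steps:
j(h) = h*(-3 + h) (j(h) = (-3 + h)*h = h*(-3 + h))
-73*((j(-1) - 1*0*0) + 145/11) = -73*((-(-3 - 1) - 1*0*0) + 145/11) = -73*((-1*(-4) + 0*0) + 145*(1/11)) = -73*((4 + 0) + 145/11) = -73*(4 + 145/11) = -73*189/11 = -13797/11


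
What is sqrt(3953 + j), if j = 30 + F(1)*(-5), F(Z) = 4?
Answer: sqrt(3963) ≈ 62.952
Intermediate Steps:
j = 10 (j = 30 + 4*(-5) = 30 - 20 = 10)
sqrt(3953 + j) = sqrt(3953 + 10) = sqrt(3963)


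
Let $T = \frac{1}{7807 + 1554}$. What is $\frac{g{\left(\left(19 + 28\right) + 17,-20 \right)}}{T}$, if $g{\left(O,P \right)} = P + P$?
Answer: $-374440$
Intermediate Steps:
$g{\left(O,P \right)} = 2 P$
$T = \frac{1}{9361} \approx 0.00010683$
$\frac{g{\left(\left(19 + 28\right) + 17,-20 \right)}}{T} = 2 \left(-20\right) \frac{1}{\frac{1}{9361}} = \left(-40\right) 9361 = -374440$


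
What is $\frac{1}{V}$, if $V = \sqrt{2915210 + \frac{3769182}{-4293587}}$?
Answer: $\frac{\sqrt{3358847345649773666}}{3129175997272} \approx 0.00058569$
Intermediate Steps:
$V = \frac{4 \sqrt{3358847345649773666}}{4293587}$ ($V = \sqrt{2915210 + 3769182 \left(- \frac{1}{4293587}\right)} = \sqrt{2915210 - \frac{3769182}{4293587}} = \sqrt{\frac{12516703989088}{4293587}} = \frac{4 \sqrt{3358847345649773666}}{4293587} \approx 1707.4$)
$\frac{1}{V} = \frac{1}{\frac{4}{4293587} \sqrt{3358847345649773666}} = \frac{\sqrt{3358847345649773666}}{3129175997272}$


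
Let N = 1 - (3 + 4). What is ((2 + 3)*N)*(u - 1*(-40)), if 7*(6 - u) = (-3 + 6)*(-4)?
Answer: -10020/7 ≈ -1431.4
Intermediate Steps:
N = -6 (N = 1 - 1*7 = 1 - 7 = -6)
u = 54/7 (u = 6 - (-3 + 6)*(-4)/7 = 6 - 3*(-4)/7 = 6 - ⅐*(-12) = 6 + 12/7 = 54/7 ≈ 7.7143)
((2 + 3)*N)*(u - 1*(-40)) = ((2 + 3)*(-6))*(54/7 - 1*(-40)) = (5*(-6))*(54/7 + 40) = -30*334/7 = -10020/7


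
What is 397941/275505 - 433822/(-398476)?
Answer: 46348344671/18297021730 ≈ 2.5331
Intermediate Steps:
397941/275505 - 433822/(-398476) = 397941*(1/275505) - 433822*(-1/398476) = 132647/91835 + 216911/199238 = 46348344671/18297021730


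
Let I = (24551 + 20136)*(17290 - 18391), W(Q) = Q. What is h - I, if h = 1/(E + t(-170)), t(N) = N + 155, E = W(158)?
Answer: 7035655342/143 ≈ 4.9200e+7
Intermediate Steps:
E = 158
t(N) = 155 + N
I = -49200387 (I = 44687*(-1101) = -49200387)
h = 1/143 (h = 1/(158 + (155 - 170)) = 1/(158 - 15) = 1/143 ≈ 0.0069930)
h - I = 1/143 - 1*(-49200387) = 1/143 + 49200387 = 7035655342/143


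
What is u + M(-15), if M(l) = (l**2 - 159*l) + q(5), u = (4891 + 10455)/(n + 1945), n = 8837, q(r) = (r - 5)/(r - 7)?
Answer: 14078183/5391 ≈ 2611.4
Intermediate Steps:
q(r) = (-5 + r)/(-7 + r)
u = 7673/5391 (u = (4891 + 10455)/(8837 + 1945) = 15346/10782 = 15346*(1/10782) = 7673/5391 ≈ 1.4233)
M(l) = l**2 - 159*l (M(l) = (l**2 - 159*l) + (-5 + 5)/(-7 + 5) = (l**2 - 159*l) + 0/(-2) = (l**2 - 159*l) - 1/2*0 = (l**2 - 159*l) + 0 = l**2 - 159*l)
u + M(-15) = 7673/5391 - 15*(-159 - 15) = 7673/5391 - 15*(-174) = 7673/5391 + 2610 = 14078183/5391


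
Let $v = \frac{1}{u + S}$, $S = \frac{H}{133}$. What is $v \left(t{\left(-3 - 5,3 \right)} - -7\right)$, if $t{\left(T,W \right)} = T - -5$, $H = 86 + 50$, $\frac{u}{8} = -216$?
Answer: $- \frac{133}{57422} \approx -0.0023162$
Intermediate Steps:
$u = -1728$ ($u = 8 \left(-216\right) = -1728$)
$H = 136$
$S = \frac{136}{133} \approx 1.0226$
$t{\left(T,W \right)} = 5 + T$ ($t{\left(T,W \right)} = T + 5 = 5 + T$)
$v = - \frac{133}{229688}$ ($v = \frac{1}{-1728 + \frac{136}{133}} = \frac{1}{- \frac{229688}{133}} = - \frac{133}{229688} \approx -0.00057905$)
$v \left(t{\left(-3 - 5,3 \right)} - -7\right) = - \frac{133 \left(\left(5 - 8\right) - -7\right)}{229688} = - \frac{133 \left(\left(5 - 8\right) + 7\right)}{229688} = - \frac{133 \left(-3 + 7\right)}{229688} = \left(- \frac{133}{229688}\right) 4 = - \frac{133}{57422}$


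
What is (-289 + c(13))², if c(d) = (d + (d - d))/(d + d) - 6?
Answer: 346921/4 ≈ 86730.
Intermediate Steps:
c(d) = -11/2 (c(d) = (d + 0)/((2*d)) - 6 = d*(1/(2*d)) - 6 = ½ - 6 = -11/2)
(-289 + c(13))² = (-289 - 11/2)² = (-589/2)² = 346921/4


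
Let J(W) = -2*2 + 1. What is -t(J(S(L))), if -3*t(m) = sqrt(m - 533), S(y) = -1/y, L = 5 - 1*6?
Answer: 2*I*sqrt(134)/3 ≈ 7.7172*I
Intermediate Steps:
L = -1 (L = 5 - 6 = -1)
J(W) = -3 (J(W) = -4 + 1 = -3)
t(m) = -sqrt(-533 + m)/3 (t(m) = -sqrt(m - 533)/3 = -sqrt(-533 + m)/3)
-t(J(S(L))) = -(-1)*sqrt(-533 - 3)/3 = -(-1)*sqrt(-536)/3 = -(-1)*2*I*sqrt(134)/3 = -(-2)*I*sqrt(134)/3 = 2*I*sqrt(134)/3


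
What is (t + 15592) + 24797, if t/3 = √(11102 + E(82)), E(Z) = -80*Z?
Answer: 40389 + 3*√4542 ≈ 40591.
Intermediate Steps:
t = 3*√4542 (t = 3*√(11102 - 80*82) = 3*√(11102 - 6560) = 3*√4542 ≈ 202.18)
(t + 15592) + 24797 = (3*√4542 + 15592) + 24797 = (15592 + 3*√4542) + 24797 = 40389 + 3*√4542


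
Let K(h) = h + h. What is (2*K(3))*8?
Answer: 96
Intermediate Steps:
K(h) = 2*h
(2*K(3))*8 = (2*(2*3))*8 = (2*6)*8 = 12*8 = 96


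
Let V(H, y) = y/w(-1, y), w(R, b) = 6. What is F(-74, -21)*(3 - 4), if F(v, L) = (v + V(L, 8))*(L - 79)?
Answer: -21800/3 ≈ -7266.7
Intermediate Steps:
V(H, y) = y/6
F(v, L) = (-79 + L)*(4/3 + v) (F(v, L) = (v + (1/6)*8)*(L - 79) = (v + 4/3)*(-79 + L) = (4/3 + v)*(-79 + L) = (-79 + L)*(4/3 + v))
F(-74, -21)*(3 - 4) = (-316/3 - 79*(-74) + (4/3)*(-21) - 21*(-74))*(3 - 4) = (-316/3 + 5846 - 28 + 1554)*(-1) = (21800/3)*(-1) = -21800/3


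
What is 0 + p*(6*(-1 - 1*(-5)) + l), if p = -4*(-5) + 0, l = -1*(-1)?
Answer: 500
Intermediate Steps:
l = 1
p = 20 (p = 20 + 0 = 20)
0 + p*(6*(-1 - 1*(-5)) + l) = 0 + 20*(6*(-1 - 1*(-5)) + 1) = 0 + 20*(6*(-1 + 5) + 1) = 0 + 20*(6*4 + 1) = 0 + 20*(24 + 1) = 0 + 20*25 = 0 + 500 = 500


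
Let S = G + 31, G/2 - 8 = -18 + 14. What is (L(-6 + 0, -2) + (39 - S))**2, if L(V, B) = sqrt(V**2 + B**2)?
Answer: 40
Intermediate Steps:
G = 8 (G = 16 + 2*(-18 + 14) = 16 + 2*(-4) = 16 - 8 = 8)
L(V, B) = sqrt(B**2 + V**2)
S = 39 (S = 8 + 31 = 39)
(L(-6 + 0, -2) + (39 - S))**2 = (sqrt((-2)**2 + (-6 + 0)**2) + (39 - 1*39))**2 = (sqrt(4 + (-6)**2) + (39 - 39))**2 = (sqrt(4 + 36) + 0)**2 = (sqrt(40) + 0)**2 = (2*sqrt(10) + 0)**2 = (2*sqrt(10))**2 = 40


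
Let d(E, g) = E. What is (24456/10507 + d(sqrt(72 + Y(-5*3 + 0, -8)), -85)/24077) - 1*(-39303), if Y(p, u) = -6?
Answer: 412981077/10507 + sqrt(66)/24077 ≈ 39305.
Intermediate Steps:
(24456/10507 + d(sqrt(72 + Y(-5*3 + 0, -8)), -85)/24077) - 1*(-39303) = (24456/10507 + sqrt(72 - 6)/24077) - 1*(-39303) = (24456*(1/10507) + sqrt(66)*(1/24077)) + 39303 = (24456/10507 + sqrt(66)/24077) + 39303 = 412981077/10507 + sqrt(66)/24077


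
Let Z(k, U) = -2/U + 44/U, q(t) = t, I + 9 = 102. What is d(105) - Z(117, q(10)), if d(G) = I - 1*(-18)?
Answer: 534/5 ≈ 106.80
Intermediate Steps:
I = 93 (I = -9 + 102 = 93)
d(G) = 111 (d(G) = 93 - 1*(-18) = 93 + 18 = 111)
Z(k, U) = 42/U
d(105) - Z(117, q(10)) = 111 - 42/10 = 111 - 1*21/5 = 111 - 21/5 = 534/5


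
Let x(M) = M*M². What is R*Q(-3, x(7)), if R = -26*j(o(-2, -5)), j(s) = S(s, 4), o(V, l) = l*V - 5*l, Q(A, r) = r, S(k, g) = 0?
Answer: 0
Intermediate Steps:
x(M) = M³
o(V, l) = -5*l + V*l (o(V, l) = V*l - 5*l = -5*l + V*l)
j(s) = 0
R = 0 (R = -26*0 = 0)
R*Q(-3, x(7)) = 0*7³ = 0*343 = 0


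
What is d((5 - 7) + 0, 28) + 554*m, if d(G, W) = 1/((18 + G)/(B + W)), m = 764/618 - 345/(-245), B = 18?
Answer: 177801091/121128 ≈ 1467.9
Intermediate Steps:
m = 40039/15141 (m = 764*(1/618) - 345*(-1/245) = 382/309 + 69/49 = 40039/15141 ≈ 2.6444)
d(G, W) = (18 + W)/(18 + G) (d(G, W) = 1/((18 + G)/(18 + W)) = (18 + W)/(18 + G))
d((5 - 7) + 0, 28) + 554*m = (18 + 28)/(18 + ((5 - 7) + 0)) + 554*(40039/15141) = 46/(18 + (-2 + 0)) + 22181606/15141 = 46/(18 - 2) + 22181606/15141 = 46/16 + 22181606/15141 = (1/16)*46 + 22181606/15141 = 23/8 + 22181606/15141 = 177801091/121128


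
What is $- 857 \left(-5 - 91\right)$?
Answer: $82272$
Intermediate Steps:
$- 857 \left(-5 - 91\right) = \left(-857\right) \left(-96\right) = 82272$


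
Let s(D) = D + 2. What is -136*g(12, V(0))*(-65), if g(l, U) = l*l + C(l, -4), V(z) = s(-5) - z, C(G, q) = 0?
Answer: 1272960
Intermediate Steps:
s(D) = 2 + D
V(z) = -3 - z (V(z) = (2 - 5) - z = -3 - z)
g(l, U) = l² (g(l, U) = l*l + 0 = l² + 0 = l²)
-136*g(12, V(0))*(-65) = -136*12²*(-65) = -136*144*(-65) = -19584*(-65) = 1272960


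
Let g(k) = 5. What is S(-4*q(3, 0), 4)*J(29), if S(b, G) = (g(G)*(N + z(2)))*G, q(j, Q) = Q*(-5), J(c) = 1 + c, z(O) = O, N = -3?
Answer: -600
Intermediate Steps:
q(j, Q) = -5*Q
S(b, G) = -5*G (S(b, G) = (5*(-3 + 2))*G = (5*(-1))*G = -5*G)
S(-4*q(3, 0), 4)*J(29) = (-5*4)*(1 + 29) = -20*30 = -600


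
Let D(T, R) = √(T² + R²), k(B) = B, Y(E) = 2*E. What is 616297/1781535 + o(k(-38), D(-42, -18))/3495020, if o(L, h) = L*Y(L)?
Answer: 107955770701/311325022785 ≈ 0.34676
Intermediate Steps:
D(T, R) = √(R² + T²)
o(L, h) = 2*L² (o(L, h) = L*(2*L) = 2*L²)
616297/1781535 + o(k(-38), D(-42, -18))/3495020 = 616297/1781535 + (2*(-38)²)/3495020 = 616297*(1/1781535) + (2*1444)*(1/3495020) = 616297/1781535 + 2888*(1/3495020) = 616297/1781535 + 722/873755 = 107955770701/311325022785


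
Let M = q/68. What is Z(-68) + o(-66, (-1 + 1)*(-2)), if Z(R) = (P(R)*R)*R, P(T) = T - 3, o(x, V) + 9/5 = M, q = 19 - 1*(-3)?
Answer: -55811931/170 ≈ -3.2831e+5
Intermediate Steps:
q = 22 (q = 19 + 3 = 22)
M = 11/34 (M = 22/68 = 22*(1/68) = 11/34 ≈ 0.32353)
o(x, V) = -251/170 (o(x, V) = -9/5 + 11/34 = -251/170)
P(T) = -3 + T
Z(R) = R²*(-3 + R) (Z(R) = ((-3 + R)*R)*R = (R*(-3 + R))*R = R²*(-3 + R))
Z(-68) + o(-66, (-1 + 1)*(-2)) = (-68)²*(-3 - 68) - 251/170 = 4624*(-71) - 251/170 = -328304 - 251/170 = -55811931/170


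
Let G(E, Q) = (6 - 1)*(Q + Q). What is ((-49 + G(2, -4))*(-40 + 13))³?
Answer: 13875904827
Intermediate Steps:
G(E, Q) = 10*Q (G(E, Q) = 5*(2*Q) = 10*Q)
((-49 + G(2, -4))*(-40 + 13))³ = ((-49 + 10*(-4))*(-40 + 13))³ = ((-49 - 40)*(-27))³ = (-89*(-27))³ = 2403³ = 13875904827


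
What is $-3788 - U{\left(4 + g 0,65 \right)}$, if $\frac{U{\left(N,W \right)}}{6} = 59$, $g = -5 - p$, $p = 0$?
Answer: $-4142$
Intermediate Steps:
$g = -5$ ($g = -5 - 0 = -5 + 0 = -5$)
$U{\left(N,W \right)} = 354$ ($U{\left(N,W \right)} = 6 \cdot 59 = 354$)
$-3788 - U{\left(4 + g 0,65 \right)} = -3788 - 354 = -4142$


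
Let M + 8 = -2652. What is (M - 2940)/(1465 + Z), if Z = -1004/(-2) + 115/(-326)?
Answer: -1825600/641127 ≈ -2.8475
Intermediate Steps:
M = -2660 (M = -8 - 2652 = -2660)
Z = 163537/326 (Z = -1004*(-½) + 115*(-1/326) = 502 - 115/326 = 163537/326 ≈ 501.65)
(M - 2940)/(1465 + Z) = (-2660 - 2940)/(1465 + 163537/326) = -5600/641127/326 = -5600*326/641127 = -1825600/641127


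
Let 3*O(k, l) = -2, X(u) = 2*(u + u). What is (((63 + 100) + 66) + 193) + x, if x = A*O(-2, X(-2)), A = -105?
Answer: 492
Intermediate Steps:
X(u) = 4*u (X(u) = 2*(2*u) = 4*u)
O(k, l) = -⅔ (O(k, l) = (⅓)*(-2) = -⅔)
x = 70 (x = -105*(-⅔) = 70)
(((63 + 100) + 66) + 193) + x = (((63 + 100) + 66) + 193) + 70 = ((163 + 66) + 193) + 70 = (229 + 193) + 70 = 422 + 70 = 492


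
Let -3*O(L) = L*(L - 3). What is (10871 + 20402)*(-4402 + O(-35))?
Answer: -454584328/3 ≈ -1.5153e+8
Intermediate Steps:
O(L) = -L*(-3 + L)/3 (O(L) = -L*(L - 3)/3 = -L*(-3 + L)/3)
(10871 + 20402)*(-4402 + O(-35)) = (10871 + 20402)*(-4402 + (1/3)*(-35)*(3 - 1*(-35))) = 31273*(-4402 + (1/3)*(-35)*(3 + 35)) = 31273*(-4402 + (1/3)*(-35)*38) = 31273*(-4402 - 1330/3) = 31273*(-14536/3) = -454584328/3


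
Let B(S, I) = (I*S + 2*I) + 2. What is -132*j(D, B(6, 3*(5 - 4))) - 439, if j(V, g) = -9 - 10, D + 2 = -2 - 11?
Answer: 2069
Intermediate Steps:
B(S, I) = 2 + 2*I + I*S (B(S, I) = (2*I + I*S) + 2 = 2 + 2*I + I*S)
D = -15 (D = -2 + (-2 - 11) = -2 - 13 = -15)
j(V, g) = -19
-132*j(D, B(6, 3*(5 - 4))) - 439 = -132*(-19) - 439 = 2508 - 439 = 2069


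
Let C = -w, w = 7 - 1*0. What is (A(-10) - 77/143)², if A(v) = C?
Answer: 9604/169 ≈ 56.828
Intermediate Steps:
w = 7 (w = 7 + 0 = 7)
C = -7 (C = -1*7 = -7)
A(v) = -7
(A(-10) - 77/143)² = (-7 - 77/143)² = (-7 - 77*1/143)² = (-7 - 7/13)² = (-98/13)² = 9604/169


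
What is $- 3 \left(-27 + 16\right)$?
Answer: $33$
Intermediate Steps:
$- 3 \left(-27 + 16\right) = \left(-3\right) \left(-11\right) = 33$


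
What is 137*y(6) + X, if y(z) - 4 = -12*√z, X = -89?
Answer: 459 - 1644*√6 ≈ -3568.0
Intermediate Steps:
y(z) = 4 - 12*√z
137*y(6) + X = 137*(4 - 12*√6) - 89 = (548 - 1644*√6) - 89 = 459 - 1644*√6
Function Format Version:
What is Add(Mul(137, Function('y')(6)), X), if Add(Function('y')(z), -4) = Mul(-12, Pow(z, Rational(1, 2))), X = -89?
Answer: Add(459, Mul(-1644, Pow(6, Rational(1, 2)))) ≈ -3568.0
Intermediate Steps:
Function('y')(z) = Add(4, Mul(-12, Pow(z, Rational(1, 2))))
Add(Mul(137, Function('y')(6)), X) = Add(Mul(137, Add(4, Mul(-12, Pow(6, Rational(1, 2))))), -89) = Add(Add(548, Mul(-1644, Pow(6, Rational(1, 2)))), -89) = Add(459, Mul(-1644, Pow(6, Rational(1, 2))))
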